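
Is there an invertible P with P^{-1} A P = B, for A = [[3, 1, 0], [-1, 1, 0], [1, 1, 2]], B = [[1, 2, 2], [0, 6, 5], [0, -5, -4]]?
trace(A) = 6 but trace(B) = 3. The trace is a similarity invariant, so A and B are not similar.

No.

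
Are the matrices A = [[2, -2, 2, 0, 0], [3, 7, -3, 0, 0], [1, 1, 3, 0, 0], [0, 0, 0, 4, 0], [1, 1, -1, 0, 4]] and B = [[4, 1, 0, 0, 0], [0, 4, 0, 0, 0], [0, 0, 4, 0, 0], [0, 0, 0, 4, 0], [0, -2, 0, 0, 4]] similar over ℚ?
Yes.

Two matrices over a field are similar if and only if they have the same invariant factors.

Both A and B have characteristic polynomial (x - 4)^5 and minimal polynomial (x - 4)^2. Computing further, both have invariant factors x - 4, x - 4, x - 4, (x - 4)^2. Hence A and B are similar.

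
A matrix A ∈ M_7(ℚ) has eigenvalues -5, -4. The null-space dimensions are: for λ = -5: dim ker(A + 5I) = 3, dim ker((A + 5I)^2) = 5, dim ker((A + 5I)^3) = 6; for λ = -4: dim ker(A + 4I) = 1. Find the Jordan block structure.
Jordan blocks: (-5, 3), (-5, 2), (-5, 1), (-4, 1)

λ = -5: successive nullity increments [3, 2, 1] count blocks of size ≥ k; block sizes are [3, 2, 1].
λ = -4: successive nullity increments [1] count blocks of size ≥ k; block sizes are [1].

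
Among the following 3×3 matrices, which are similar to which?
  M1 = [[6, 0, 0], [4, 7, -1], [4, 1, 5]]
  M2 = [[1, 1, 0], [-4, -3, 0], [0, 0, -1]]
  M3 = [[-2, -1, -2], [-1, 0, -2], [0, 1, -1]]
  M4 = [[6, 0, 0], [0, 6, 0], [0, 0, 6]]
Characteristic polynomials: χ_{M1} = (x - 6)^3, χ_{M2} = (x + 1)^3, χ_{M3} = (x + 1)^3, χ_{M4} = (x - 6)^3.

{M1}: invariant factors x - 6, (x - 6)^2.

{M2}: invariant factors x + 1, (x + 1)^2.

{M3}: invariant factors (x + 1)^3.

{M4}: invariant factors x - 6, x - 6, x - 6.

Matrices are similar if and only if their invariant-factor lists agree; the partition into similarity classes is {M1}, {M2}, {M3}, {M4}.

4 classes: {M1}, {M2}, {M3}, {M4}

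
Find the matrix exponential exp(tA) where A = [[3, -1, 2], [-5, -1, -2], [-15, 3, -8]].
A has Jordan form J = [[-2, 1, 0], [0, -2, 0], [0, 0, -2]] with A = PJP^{-1}, so e^{tA} = P e^{tJ} P^{-1}.

For a Jordan block J_k(λ), e^{tJ_k(λ)} = e^{λt} · (I + tN + t^2 N^2/2! + ... + t^{k-1} N^{k-1}/(k-1)!) where N is the nilpotent superdiagonal part.

Assembling the blocks and conjugating back gives the entries of e^{tA} as shown above.

e^{tA} = [[(5*t + 1)*e^{-2*t}, -t*e^{-2*t}, 2*t*e^{-2*t}], [-5*t*e^{-2*t}, (t + 1)*e^{-2*t}, -2*t*e^{-2*t}], [-15*t*e^{-2*t}, 3*t*e^{-2*t}, (1 - 6*t)*e^{-2*t}]]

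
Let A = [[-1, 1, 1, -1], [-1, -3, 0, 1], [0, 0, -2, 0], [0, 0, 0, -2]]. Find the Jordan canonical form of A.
J = [[-2, 1, 0, 0], [0, -2, 1, 0], [0, 0, -2, 0], [0, 0, 0, -2]]

The characteristic polynomial is det(xI - A) = (x + 2)^4, so the eigenvalues are -2 (algebraic multiplicity 4).

For λ = -2: rank(A + 2I) = 2, rank((A + 2I)^2) = 1, rank((A + 2I)^3) = 0. The eigenspace has dimension 4 - 2 = 2, so there are 2 Jordan blocks; the rank sequence gives block sizes [3, 1].

Assembling the blocks gives the Jordan form J above.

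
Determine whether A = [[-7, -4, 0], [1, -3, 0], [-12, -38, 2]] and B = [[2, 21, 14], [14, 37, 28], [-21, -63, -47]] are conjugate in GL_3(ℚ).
Both have characteristic polynomial (x - 2)(x + 5)^2, but the minimal polynomial of A is (x - 2)(x + 5)^2 while the minimal polynomial of B is (x - 2)(x + 5). The minimal polynomial is a similarity invariant, so A and B are not similar.

No.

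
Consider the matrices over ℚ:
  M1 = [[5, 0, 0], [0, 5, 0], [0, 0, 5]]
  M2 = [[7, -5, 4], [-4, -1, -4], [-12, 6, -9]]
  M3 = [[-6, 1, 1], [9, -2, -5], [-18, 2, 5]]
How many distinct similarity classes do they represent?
2 classes: {M1}, {M2, M3}

Characteristic polynomials: χ_{M1} = (x - 5)^3, χ_{M2} = (x - 3)(x + 3)^2, χ_{M3} = (x - 3)(x + 3)^2.

{M1}: invariant factors x - 5, x - 5, x - 5.

{M2, M3}: invariant factors (x - 3)(x + 3)^2.

Matrices are similar if and only if their invariant-factor lists agree; the partition into similarity classes is {M1}, {M2, M3}.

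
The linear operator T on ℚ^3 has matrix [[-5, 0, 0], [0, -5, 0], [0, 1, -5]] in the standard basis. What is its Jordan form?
J = [[-5, 1, 0], [0, -5, 0], [0, 0, -5]]

The characteristic polynomial is det(xI - A) = (x + 5)^3, so the eigenvalues are -5 (algebraic multiplicity 3).

For λ = -5: rank(A + 5I) = 1, rank((A + 5I)^2) = 0. The eigenspace has dimension 3 - 1 = 2, so there are 2 Jordan blocks; the rank sequence gives block sizes [2, 1].

Assembling the blocks gives the Jordan form J above.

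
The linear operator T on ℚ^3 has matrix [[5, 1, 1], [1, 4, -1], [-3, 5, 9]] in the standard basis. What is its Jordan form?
J = [[6, 1, 0], [0, 6, 1], [0, 0, 6]]

The characteristic polynomial is det(xI - A) = (x - 6)^3, so the eigenvalues are 6 (algebraic multiplicity 3).

For λ = 6: rank(A - 6I) = 2, rank((A - 6I)^2) = 1, rank((A - 6I)^3) = 0. The eigenspace has dimension 3 - 2 = 1, so there is 1 Jordan block; the rank sequence gives block sizes [3].

Assembling the blocks gives the Jordan form J above.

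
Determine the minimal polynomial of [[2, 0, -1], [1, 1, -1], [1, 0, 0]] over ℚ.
m_A(x) = (x - 1)^2

The characteristic polynomial factors as (x - 1)^3. The minimal polynomial is ∏(x - λ)^{k_λ} where k_λ is the size of the largest Jordan block at λ.

For λ = 1: rank(A - I) = 1, and the largest Jordan block has size 2 (the smallest k with rank((A - I)^k) = rank((A - I)^(k+1))).

So m_A(x) = (x - 1)^2.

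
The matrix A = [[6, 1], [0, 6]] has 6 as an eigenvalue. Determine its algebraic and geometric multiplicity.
algebraic multiplicity 2, geometric multiplicity 1

The characteristic polynomial is (x - 6)^2, so the factor x - 6 appears with exponent 2: the algebraic multiplicity is 2.

rank(A - 6I) = 1, so the eigenspace has dimension 2 - 1 = 1: the geometric multiplicity is 1.

Since 1 < 2, A is not diagonalizable.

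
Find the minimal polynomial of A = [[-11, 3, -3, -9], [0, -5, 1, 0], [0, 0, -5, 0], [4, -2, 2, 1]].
The characteristic polynomial factors as (x + 5)^4. The minimal polynomial is ∏(x - λ)^{k_λ} where k_λ is the size of the largest Jordan block at λ.

For λ = -5: rank(A + 5I) = 2, and the largest Jordan block has size 3 (the smallest k with rank((A + 5I)^k) = rank((A + 5I)^(k+1))).

So m_A(x) = (x + 5)^3.

m_A(x) = (x + 5)^3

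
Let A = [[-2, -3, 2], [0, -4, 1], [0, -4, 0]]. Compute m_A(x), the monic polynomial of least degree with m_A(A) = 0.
The characteristic polynomial factors as (x + 2)^3. The minimal polynomial is ∏(x - λ)^{k_λ} where k_λ is the size of the largest Jordan block at λ.

For λ = -2: rank(A + 2I) = 2, and the largest Jordan block has size 3 (the smallest k with rank((A + 2I)^k) = rank((A + 2I)^(k+1))).

So m_A(x) = (x + 2)^3.

m_A(x) = (x + 2)^3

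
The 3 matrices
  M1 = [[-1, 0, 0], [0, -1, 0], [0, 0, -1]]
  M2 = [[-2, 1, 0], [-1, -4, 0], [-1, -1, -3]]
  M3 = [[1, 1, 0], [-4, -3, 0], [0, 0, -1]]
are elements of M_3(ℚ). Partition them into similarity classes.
Characteristic polynomials: χ_{M1} = (x + 1)^3, χ_{M2} = (x + 3)^3, χ_{M3} = (x + 1)^3.

{M1}: invariant factors x + 1, x + 1, x + 1.

{M2}: invariant factors x + 3, (x + 3)^2.

{M3}: invariant factors x + 1, (x + 1)^2.

Matrices are similar if and only if their invariant-factor lists agree; the partition into similarity classes is {M1}, {M2}, {M3}.

3 classes: {M1}, {M2}, {M3}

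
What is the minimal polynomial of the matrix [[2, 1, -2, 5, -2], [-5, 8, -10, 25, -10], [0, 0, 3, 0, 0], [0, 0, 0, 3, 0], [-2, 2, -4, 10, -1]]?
The characteristic polynomial factors as (x - 3)^5. The minimal polynomial is ∏(x - λ)^{k_λ} where k_λ is the size of the largest Jordan block at λ.

For λ = 3: rank(A - 3I) = 1, and the largest Jordan block has size 2 (the smallest k with rank((A - 3I)^k) = rank((A - 3I)^(k+1))).

So m_A(x) = (x - 3)^2.

m_A(x) = (x - 3)^2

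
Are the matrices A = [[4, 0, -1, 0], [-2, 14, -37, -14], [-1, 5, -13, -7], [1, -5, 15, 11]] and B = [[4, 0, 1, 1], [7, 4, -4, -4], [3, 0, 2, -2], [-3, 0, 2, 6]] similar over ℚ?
Yes.

Two matrices over a field are similar if and only if they have the same invariant factors.

Both A and B have characteristic polynomial (x - 4)^4 and minimal polynomial (x - 4)^3. Computing further, both have invariant factors x - 4, (x - 4)^3. Hence A and B are similar.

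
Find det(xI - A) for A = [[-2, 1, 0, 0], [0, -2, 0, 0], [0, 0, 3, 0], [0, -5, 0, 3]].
χ_A(x) = (x - 3)^2(x + 2)^2

xI - A = [[x + 2, -1, 0, 0], [0, x + 2, 0, 0], [0, 0, x - 3, 0], [0, 5, 0, x - 3]].

Expanding det(xI - A) along the first row:
det(xI - A) = + (x + 2)·det([[x + 2, 0, 0], [0, x - 3, 0], [5, 0, x - 3]]) - (-1)·det([[0, 0, 0], [0, x - 3, 0], [0, 0, x - 3]]) + (0)·det([[0, x + 2, 0], [0, 0, 0], [0, 5, x - 3]]) - (0)·det([[0, x + 2, 0], [0, 0, x - 3], [0, 5, 0]]).

Evaluating gives χ_A(x) = x^4 - 2x^3 - 11x^2 + 12x + 36 = (x - 3)^2(x + 2)^2.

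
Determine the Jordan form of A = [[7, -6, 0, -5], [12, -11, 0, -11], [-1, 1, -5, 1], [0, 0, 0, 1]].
The characteristic polynomial is det(xI - A) = (x - 1)^2(x + 5)^2, so the eigenvalues are -5 (algebraic multiplicity 2), 1 (algebraic multiplicity 2).

For λ = -5: rank(A + 5I) = 3, rank((A + 5I)^2) = 2. The eigenspace has dimension 4 - 3 = 1, so there is 1 Jordan block; the rank sequence gives block sizes [2].

For λ = 1: rank(A - I) = 3, rank((A - I)^2) = 2. The eigenspace has dimension 4 - 3 = 1, so there is 1 Jordan block; the rank sequence gives block sizes [2].

Assembling the blocks gives the Jordan form J above.

J = [[-5, 1, 0, 0], [0, -5, 0, 0], [0, 0, 1, 1], [0, 0, 0, 1]]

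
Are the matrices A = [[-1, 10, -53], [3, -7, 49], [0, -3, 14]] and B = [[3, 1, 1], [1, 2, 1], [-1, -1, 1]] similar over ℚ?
Yes.

Two matrices over a field are similar if and only if they have the same invariant factors.

Both A and B have characteristic polynomial (x - 2)^3 and minimal polynomial (x - 2)^3. Computing further, both have invariant factors (x - 2)^3. Hence A and B are similar.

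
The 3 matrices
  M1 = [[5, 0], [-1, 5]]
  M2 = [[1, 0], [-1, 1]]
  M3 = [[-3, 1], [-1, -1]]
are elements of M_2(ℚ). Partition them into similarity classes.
3 classes: {M1}, {M2}, {M3}

Characteristic polynomials: χ_{M1} = (x - 5)^2, χ_{M2} = (x - 1)^2, χ_{M3} = (x + 2)^2.

{M1}: invariant factors (x - 5)^2.

{M2}: invariant factors (x - 1)^2.

{M3}: invariant factors (x + 2)^2.

Matrices are similar if and only if their invariant-factor lists agree; the partition into similarity classes is {M1}, {M2}, {M3}.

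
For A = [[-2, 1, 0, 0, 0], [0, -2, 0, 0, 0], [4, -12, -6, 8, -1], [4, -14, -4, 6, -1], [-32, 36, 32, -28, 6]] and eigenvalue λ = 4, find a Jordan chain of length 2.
v_1 = [[0, 0, 1, 1, -3]]^T, v_2 = [[0, 0, 1, 1, -2]]^T

We seek v_1 ∈ ker((A - 4I)^2) \ ker(A - 4I), then set v_{i+1} = (A - 4I) v_i.

One such chain is v_1 = [[0, 0, 1, 1, -3]]^T, v_2 = [[0, 0, 1, 1, -2]]^T. Check: (A - 4I) v_2 = [[0, 0, 0, 0, 0]]^T = 0.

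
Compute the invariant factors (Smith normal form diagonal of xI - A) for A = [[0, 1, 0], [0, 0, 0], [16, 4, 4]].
x^2(x - 4)

The Jordan structure of A has elementary divisors x^2, (x - 4). Arranging the block sizes at each eigenvalue in decreasing order and taking row products gives the invariant factors.

Invariant factors (smallest first, each dividing the next): x^2(x - 4).

Check: the last factor x^2(x - 4) is the minimal polynomial, and the product x^2(x - 4) is the characteristic polynomial.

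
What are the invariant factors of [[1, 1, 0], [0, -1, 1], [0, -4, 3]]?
The Jordan structure of A has elementary divisors (x - 1)^3. Arranging the block sizes at each eigenvalue in decreasing order and taking row products gives the invariant factors.

Invariant factors (smallest first, each dividing the next): (x - 1)^3.

Check: the last factor (x - 1)^3 is the minimal polynomial, and the product (x - 1)^3 is the characteristic polynomial.

(x - 1)^3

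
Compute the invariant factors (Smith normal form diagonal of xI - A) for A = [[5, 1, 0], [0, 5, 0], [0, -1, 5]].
x - 5, (x - 5)^2

The Jordan structure of A has elementary divisors (x - 5)^2, (x - 5). Arranging the block sizes at each eigenvalue in decreasing order and taking row products gives the invariant factors.

Invariant factors (smallest first, each dividing the next): x - 5, (x - 5)^2.

Check: the last factor (x - 5)^2 is the minimal polynomial, and the product (x - 5)^3 is the characteristic polynomial.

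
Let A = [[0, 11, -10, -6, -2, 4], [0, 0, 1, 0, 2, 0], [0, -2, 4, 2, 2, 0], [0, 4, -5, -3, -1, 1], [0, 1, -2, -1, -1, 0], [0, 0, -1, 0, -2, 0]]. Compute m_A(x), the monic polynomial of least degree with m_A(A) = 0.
The characteristic polynomial factors as x^6. The minimal polynomial is ∏(x - λ)^{k_λ} where k_λ is the size of the largest Jordan block at λ.

For λ = 0: rank(A) = 4, and the largest Jordan block has size 3 (the smallest k with rank(A^k) = rank(A^(k+1))).

So m_A(x) = x^3.

m_A(x) = x^3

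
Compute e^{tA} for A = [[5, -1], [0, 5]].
A has Jordan form J = [[5, 1], [0, 5]] with A = PJP^{-1}, so e^{tA} = P e^{tJ} P^{-1}.

For a Jordan block J_k(λ), e^{tJ_k(λ)} = e^{λt} · (I + tN + t^2 N^2/2! + ... + t^{k-1} N^{k-1}/(k-1)!) where N is the nilpotent superdiagonal part.

Assembling the blocks and conjugating back gives the entries of e^{tA} as shown above.

e^{tA} = [[e^{5*t}, -t*e^{5*t}], [0, e^{5*t}]]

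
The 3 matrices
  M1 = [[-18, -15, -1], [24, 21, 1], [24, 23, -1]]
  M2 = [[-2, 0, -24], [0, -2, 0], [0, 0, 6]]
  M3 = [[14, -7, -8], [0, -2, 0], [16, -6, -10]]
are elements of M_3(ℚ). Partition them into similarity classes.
2 classes: {M1, M3}, {M2}

Characteristic polynomials: χ_{M1} = (x - 6)(x + 2)^2, χ_{M2} = (x - 6)(x + 2)^2, χ_{M3} = (x - 6)(x + 2)^2.

{M1, M3}: invariant factors (x - 6)(x + 2)^2.

{M2}: invariant factors x + 2, (x - 6)(x + 2).

Matrices are similar if and only if their invariant-factor lists agree; the partition into similarity classes is {M1, M3}, {M2}.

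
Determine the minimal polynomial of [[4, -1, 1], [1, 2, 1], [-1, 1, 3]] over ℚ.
The characteristic polynomial factors as (x - 3)^3. The minimal polynomial is ∏(x - λ)^{k_λ} where k_λ is the size of the largest Jordan block at λ.

For λ = 3: rank(A - 3I) = 2, and the largest Jordan block has size 3 (the smallest k with rank((A - 3I)^k) = rank((A - 3I)^(k+1))).

So m_A(x) = (x - 3)^3.

m_A(x) = (x - 3)^3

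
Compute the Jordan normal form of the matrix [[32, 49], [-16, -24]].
The characteristic polynomial is det(xI - A) = (x - 4)^2, so the eigenvalues are 4 (algebraic multiplicity 2).

For λ = 4: rank(A - 4I) = 1, rank((A - 4I)^2) = 0. The eigenspace has dimension 2 - 1 = 1, so there is 1 Jordan block; the rank sequence gives block sizes [2].

Assembling the blocks gives the Jordan form J above.

J = [[4, 1], [0, 4]]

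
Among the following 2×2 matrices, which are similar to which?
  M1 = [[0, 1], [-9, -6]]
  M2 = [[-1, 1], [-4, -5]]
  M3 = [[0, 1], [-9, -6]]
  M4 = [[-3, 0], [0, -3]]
Characteristic polynomials: χ_{M1} = (x + 3)^2, χ_{M2} = (x + 3)^2, χ_{M3} = (x + 3)^2, χ_{M4} = (x + 3)^2.

{M1, M2, M3}: invariant factors (x + 3)^2.

{M4}: invariant factors x + 3, x + 3.

Matrices are similar if and only if their invariant-factor lists agree; the partition into similarity classes is {M1, M2, M3}, {M4}.

2 classes: {M1, M2, M3}, {M4}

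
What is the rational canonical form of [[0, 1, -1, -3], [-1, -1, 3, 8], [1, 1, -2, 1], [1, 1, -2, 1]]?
The invariant factors of A (the non-unit diagonal entries of the Smith normal form of xI - A over ℚ[x]) are x(x + 2)(x^2 - 5), each dividing the next. The characteristic polynomial is their product, x(x + 2)(x^2 - 5).

The rational canonical form is the block-diagonal matrix of companion matrices C(f_i):
R = [[0, 0, 0, 0], [1, 0, 0, 10], [0, 1, 0, 5], [0, 0, 1, -2]].

Note the characteristic polynomial does not split into linear factors over ℚ, so A has no Jordan form over ℚ; the rational canonical form exists over any field.

R = [[0, 0, 0, 0], [1, 0, 0, 10], [0, 1, 0, 5], [0, 0, 1, -2]]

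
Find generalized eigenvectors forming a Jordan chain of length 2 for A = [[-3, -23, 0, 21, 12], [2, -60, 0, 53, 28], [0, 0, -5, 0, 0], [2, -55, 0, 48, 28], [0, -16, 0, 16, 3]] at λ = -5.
We seek v_1 ∈ ker((A + 5I)^2) \ ker(A + 5I), then set v_{i+1} = (A + 5I) v_i.

One such chain is v_1 = [[2, 3, 1, 2, 2]]^T, v_2 = [[1, 1, 0, 1, 0]]^T. Check: (A + 5I) v_2 = [[0, 0, 0, 0, 0]]^T = 0.

v_1 = [[2, 3, 1, 2, 2]]^T, v_2 = [[1, 1, 0, 1, 0]]^T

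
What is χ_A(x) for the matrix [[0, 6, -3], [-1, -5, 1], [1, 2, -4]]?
χ_A(x) = (x + 3)^3

xI - A = [[x, -6, 3], [1, x + 5, -1], [-1, -2, x + 4]].

Expanding det(xI - A) along the first row:
det(xI - A) = + (x)·det([[x + 5, -1], [-2, x + 4]]) - (-6)·det([[1, -1], [-1, x + 4]]) + (3)·det([[1, x + 5], [-1, -2]]).

Evaluating gives χ_A(x) = x^3 + 9x^2 + 27x + 27 = (x + 3)^3.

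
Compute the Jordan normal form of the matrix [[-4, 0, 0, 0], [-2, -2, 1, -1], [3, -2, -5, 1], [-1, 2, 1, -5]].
J = [[-4, 1, 0, 0], [0, -4, 0, 0], [0, 0, -4, 1], [0, 0, 0, -4]]

The characteristic polynomial is det(xI - A) = (x + 4)^4, so the eigenvalues are -4 (algebraic multiplicity 4).

For λ = -4: rank(A + 4I) = 2, rank((A + 4I)^2) = 0. The eigenspace has dimension 4 - 2 = 2, so there are 2 Jordan blocks; the rank sequence gives block sizes [2, 2].

Assembling the blocks gives the Jordan form J above.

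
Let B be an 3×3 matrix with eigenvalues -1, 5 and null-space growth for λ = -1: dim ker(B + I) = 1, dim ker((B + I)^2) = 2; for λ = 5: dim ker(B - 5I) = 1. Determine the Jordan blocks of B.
λ = -1: successive nullity increments [1, 1] count blocks of size ≥ k; block sizes are [2].
λ = 5: successive nullity increments [1] count blocks of size ≥ k; block sizes are [1].

Jordan blocks: (-1, 2), (5, 1)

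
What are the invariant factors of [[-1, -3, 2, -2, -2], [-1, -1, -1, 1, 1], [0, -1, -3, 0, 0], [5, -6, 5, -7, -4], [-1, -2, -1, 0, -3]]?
(x + 3)^2, (x + 3)^3

The Jordan structure of A has elementary divisors (x + 3)^3, (x + 3)^2. Arranging the block sizes at each eigenvalue in decreasing order and taking row products gives the invariant factors.

Invariant factors (smallest first, each dividing the next): (x + 3)^2, (x + 3)^3.

Check: the last factor (x + 3)^3 is the minimal polynomial, and the product (x + 3)^5 is the characteristic polynomial.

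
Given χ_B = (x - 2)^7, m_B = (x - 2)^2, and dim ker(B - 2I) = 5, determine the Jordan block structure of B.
λ = 2: algebraic multiplicity 7 (exponent in χ_B), largest block size 2 (exponent in m_B), 5 blocks (geometric multiplicity). These force block sizes [2, 2, 1, 1, 1].

Jordan blocks: (2, 2), (2, 2), (2, 1), (2, 1), (2, 1)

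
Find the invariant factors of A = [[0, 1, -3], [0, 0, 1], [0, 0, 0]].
x^3

The Jordan structure of A has elementary divisors x^3. Arranging the block sizes at each eigenvalue in decreasing order and taking row products gives the invariant factors.

Invariant factors (smallest first, each dividing the next): x^3.

Check: the last factor x^3 is the minimal polynomial, and the product x^3 is the characteristic polynomial.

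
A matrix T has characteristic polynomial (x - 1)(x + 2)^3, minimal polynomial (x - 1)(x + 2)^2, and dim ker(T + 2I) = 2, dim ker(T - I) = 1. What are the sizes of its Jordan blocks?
Jordan blocks: (-2, 2), (-2, 1), (1, 1)

λ = -2: algebraic multiplicity 3 (exponent in χ_T), largest block size 2 (exponent in m_T), 2 blocks (geometric multiplicity). These force block sizes [2, 1].
λ = 1: algebraic multiplicity 1 (exponent in χ_T), largest block size 1 (exponent in m_T), 1 block (geometric multiplicity). This forces block sizes [1].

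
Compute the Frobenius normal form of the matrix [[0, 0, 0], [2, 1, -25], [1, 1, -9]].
The invariant factors of A (the non-unit diagonal entries of the Smith normal form of xI - A over ℚ[x]) are x(x + 4)^2, each dividing the next. The characteristic polynomial is their product, x(x + 4)^2.

The rational canonical form is the block-diagonal matrix of companion matrices C(f_i):
R = [[0, 0, 0], [1, 0, -16], [0, 1, -8]].

R = [[0, 0, 0], [1, 0, -16], [0, 1, -8]]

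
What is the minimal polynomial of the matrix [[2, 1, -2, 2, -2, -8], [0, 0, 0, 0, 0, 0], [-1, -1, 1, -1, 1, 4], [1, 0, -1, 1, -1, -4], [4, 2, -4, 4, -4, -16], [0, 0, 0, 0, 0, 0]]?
m_A(x) = x^2

The characteristic polynomial factors as x^6. The minimal polynomial is ∏(x - λ)^{k_λ} where k_λ is the size of the largest Jordan block at λ.

For λ = 0: rank(A) = 2, and the largest Jordan block has size 2 (the smallest k with rank(A^k) = rank(A^(k+1))).

So m_A(x) = x^2.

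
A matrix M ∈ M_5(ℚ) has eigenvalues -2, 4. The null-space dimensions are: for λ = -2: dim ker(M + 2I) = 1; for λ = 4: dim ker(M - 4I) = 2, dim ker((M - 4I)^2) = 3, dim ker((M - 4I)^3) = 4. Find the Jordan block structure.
λ = -2: successive nullity increments [1] count blocks of size ≥ k; block sizes are [1].
λ = 4: successive nullity increments [2, 1, 1] count blocks of size ≥ k; block sizes are [3, 1].

Jordan blocks: (-2, 1), (4, 3), (4, 1)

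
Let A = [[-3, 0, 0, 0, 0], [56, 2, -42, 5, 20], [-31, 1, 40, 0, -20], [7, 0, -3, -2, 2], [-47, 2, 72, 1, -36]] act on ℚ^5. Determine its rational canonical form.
R = [[-3, 0, 0, 0, 0], [0, 0, 0, 0, 60], [0, 1, 0, 0, -31], [0, 0, 1, 0, 4], [0, 0, 0, 1, 4]]

The invariant factors of A (the non-unit diagonal entries of the Smith normal form of xI - A over ℚ[x]) are x + 3, (x - 4)(x + 3)(x^2 - 3x + 5), each dividing the next. The characteristic polynomial is their product, (x - 4)(x + 3)^2(x^2 - 3x + 5).

The rational canonical form is the block-diagonal matrix of companion matrices C(f_i):
R = [[-3, 0, 0, 0, 0], [0, 0, 0, 0, 60], [0, 1, 0, 0, -31], [0, 0, 1, 0, 4], [0, 0, 0, 1, 4]].

Note the characteristic polynomial does not split into linear factors over ℚ, so A has no Jordan form over ℚ; the rational canonical form exists over any field.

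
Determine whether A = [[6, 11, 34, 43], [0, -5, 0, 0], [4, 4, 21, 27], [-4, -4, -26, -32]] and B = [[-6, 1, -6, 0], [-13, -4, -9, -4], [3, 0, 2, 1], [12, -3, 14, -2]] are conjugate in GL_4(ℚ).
Both have characteristic polynomial x^2(x + 5)^2, but the minimal polynomial of A is x^2(x + 5) while the minimal polynomial of B is x^2(x + 5)^2. The minimal polynomial is a similarity invariant, so A and B are not similar.

No.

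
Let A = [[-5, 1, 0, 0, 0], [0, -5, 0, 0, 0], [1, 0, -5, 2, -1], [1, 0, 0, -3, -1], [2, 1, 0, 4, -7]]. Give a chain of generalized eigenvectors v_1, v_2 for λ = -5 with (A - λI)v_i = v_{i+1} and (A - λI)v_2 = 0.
We seek v_1 ∈ ker((A + 5I)^2) \ ker(A + 5I), then set v_{i+1} = (A + 5I) v_i.

One such chain is v_1 = [[0, 1, 0, 0, 0]]^T, v_2 = [[1, 0, 0, 0, 1]]^T. Check: (A + 5I) v_2 = [[0, 0, 0, 0, 0]]^T = 0.

v_1 = [[0, 1, 0, 0, 0]]^T, v_2 = [[1, 0, 0, 0, 1]]^T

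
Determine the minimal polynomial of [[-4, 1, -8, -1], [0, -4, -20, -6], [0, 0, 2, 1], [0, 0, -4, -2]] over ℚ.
m_A(x) = x^2(x + 4)^2

The characteristic polynomial factors as x^2(x + 4)^2. The minimal polynomial is ∏(x - λ)^{k_λ} where k_λ is the size of the largest Jordan block at λ.

For λ = -4: rank(A + 4I) = 3, and the largest Jordan block has size 2 (the smallest k with rank((A + 4I)^k) = rank((A + 4I)^(k+1))).
For λ = 0: rank(A) = 3, and the largest Jordan block has size 2 (the smallest k with rank(A^k) = rank(A^(k+1))).

So m_A(x) = x^2(x + 4)^2.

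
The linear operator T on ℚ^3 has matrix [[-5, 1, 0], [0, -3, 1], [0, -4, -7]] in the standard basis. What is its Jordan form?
The characteristic polynomial is det(xI - A) = (x + 5)^3, so the eigenvalues are -5 (algebraic multiplicity 3).

For λ = -5: rank(A + 5I) = 2, rank((A + 5I)^2) = 1, rank((A + 5I)^3) = 0. The eigenspace has dimension 3 - 2 = 1, so there is 1 Jordan block; the rank sequence gives block sizes [3].

Assembling the blocks gives the Jordan form J above.

J = [[-5, 1, 0], [0, -5, 1], [0, 0, -5]]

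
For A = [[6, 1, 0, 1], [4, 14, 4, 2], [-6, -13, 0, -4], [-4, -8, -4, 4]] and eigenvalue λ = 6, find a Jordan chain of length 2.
We seek v_1 ∈ ker((A - 6I)^2) \ ker(A - 6I), then set v_{i+1} = (A - 6I) v_i.

One such chain is v_1 = [[1, 1, -3, 0]]^T, v_2 = [[1, 0, -1, 0]]^T. Check: (A - 6I) v_2 = [[0, 0, 0, 0]]^T = 0.

v_1 = [[1, 1, -3, 0]]^T, v_2 = [[1, 0, -1, 0]]^T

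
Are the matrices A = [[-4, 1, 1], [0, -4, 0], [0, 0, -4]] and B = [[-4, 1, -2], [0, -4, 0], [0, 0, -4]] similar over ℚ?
Two matrices over a field are similar if and only if they have the same invariant factors.

Both A and B have characteristic polynomial (x + 4)^3 and minimal polynomial (x + 4)^2. Computing further, both have invariant factors x + 4, (x + 4)^2. Hence A and B are similar.

Yes.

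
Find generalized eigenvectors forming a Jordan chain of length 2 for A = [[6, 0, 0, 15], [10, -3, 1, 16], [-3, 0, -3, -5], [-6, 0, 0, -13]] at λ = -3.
v_1 = [[0, -2, 1, 0]]^T, v_2 = [[0, 1, 0, 0]]^T

We seek v_1 ∈ ker((A + 3I)^2) \ ker(A + 3I), then set v_{i+1} = (A + 3I) v_i.

One such chain is v_1 = [[0, -2, 1, 0]]^T, v_2 = [[0, 1, 0, 0]]^T. Check: (A + 3I) v_2 = [[0, 0, 0, 0]]^T = 0.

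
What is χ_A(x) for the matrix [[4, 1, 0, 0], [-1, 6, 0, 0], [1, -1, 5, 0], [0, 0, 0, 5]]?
xI - A = [[x - 4, -1, 0, 0], [1, x - 6, 0, 0], [-1, 1, x - 5, 0], [0, 0, 0, x - 5]].

Expanding det(xI - A) along the first row:
det(xI - A) = + (x - 4)·det([[x - 6, 0, 0], [1, x - 5, 0], [0, 0, x - 5]]) - (-1)·det([[1, 0, 0], [-1, x - 5, 0], [0, 0, x - 5]]) + (0)·det([[1, x - 6, 0], [-1, 1, 0], [0, 0, x - 5]]) - (0)·det([[1, x - 6, 0], [-1, 1, x - 5], [0, 0, 0]]).

Evaluating gives χ_A(x) = x^4 - 20x^3 + 150x^2 - 500x + 625 = (x - 5)^4.

χ_A(x) = (x - 5)^4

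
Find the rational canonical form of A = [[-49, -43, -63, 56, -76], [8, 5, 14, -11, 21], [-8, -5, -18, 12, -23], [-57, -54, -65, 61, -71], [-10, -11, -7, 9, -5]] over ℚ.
The invariant factors of A (the non-unit diagonal entries of the Smith normal form of xI - A over ℚ[x]) are (x + 2)(x + 4)(x^3 - x - 2), each dividing the next. The characteristic polynomial is their product, (x + 2)(x + 4)(x^3 - x - 2).

The rational canonical form is the block-diagonal matrix of companion matrices C(f_i):
R = [[0, 0, 0, 0, 16], [1, 0, 0, 0, 20], [0, 1, 0, 0, 8], [0, 0, 1, 0, -7], [0, 0, 0, 1, -6]].

Note the characteristic polynomial does not split into linear factors over ℚ, so A has no Jordan form over ℚ; the rational canonical form exists over any field.

R = [[0, 0, 0, 0, 16], [1, 0, 0, 0, 20], [0, 1, 0, 0, 8], [0, 0, 1, 0, -7], [0, 0, 0, 1, -6]]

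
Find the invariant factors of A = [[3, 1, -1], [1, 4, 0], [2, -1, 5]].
The Jordan structure of A has elementary divisors (x - 4)^3. Arranging the block sizes at each eigenvalue in decreasing order and taking row products gives the invariant factors.

Invariant factors (smallest first, each dividing the next): (x - 4)^3.

Check: the last factor (x - 4)^3 is the minimal polynomial, and the product (x - 4)^3 is the characteristic polynomial.

(x - 4)^3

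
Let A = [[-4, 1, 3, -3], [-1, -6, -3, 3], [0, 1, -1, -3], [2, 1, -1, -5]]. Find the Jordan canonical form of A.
J = [[-5, 1, 0, 0], [0, -5, 0, 0], [0, 0, -4, 0], [0, 0, 0, -2]]

The characteristic polynomial is det(xI - A) = (x + 2)(x + 4)(x + 5)^2, so the eigenvalues are -5 (algebraic multiplicity 2), -4 (algebraic multiplicity 1), -2 (algebraic multiplicity 1).

For λ = -5: rank(A + 5I) = 3, rank((A + 5I)^2) = 2. The eigenspace has dimension 4 - 3 = 1, so there is 1 Jordan block; the rank sequence gives block sizes [2].

For λ = -4: algebraic multiplicity 1 gives one 1×1 block.

For λ = -2: algebraic multiplicity 1 gives one 1×1 block.

Assembling the blocks gives the Jordan form J above.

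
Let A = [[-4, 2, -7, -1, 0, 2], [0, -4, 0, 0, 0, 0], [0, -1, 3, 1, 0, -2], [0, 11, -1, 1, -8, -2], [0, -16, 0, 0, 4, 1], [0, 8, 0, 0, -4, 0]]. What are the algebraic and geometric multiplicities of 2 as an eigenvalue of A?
The characteristic polynomial is (x - 2)^4(x + 4)^2, so the factor x - 2 appears with exponent 4: the algebraic multiplicity is 4.

rank(A - 2I) = 4, so the eigenspace has dimension 6 - 4 = 2: the geometric multiplicity is 2.

Since 2 < 4, A is not diagonalizable.

algebraic multiplicity 4, geometric multiplicity 2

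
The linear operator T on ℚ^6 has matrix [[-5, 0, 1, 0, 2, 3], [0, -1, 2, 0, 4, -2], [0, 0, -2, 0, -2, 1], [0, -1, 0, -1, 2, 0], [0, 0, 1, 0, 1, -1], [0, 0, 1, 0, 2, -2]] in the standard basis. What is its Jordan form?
J = [[-5, 0, 0, 0, 0, 0], [0, -1, 1, 0, 0, 0], [0, 0, -1, 0, 0, 0], [0, 0, 0, -1, 1, 0], [0, 0, 0, 0, -1, 0], [0, 0, 0, 0, 0, -1]]

The characteristic polynomial is det(xI - A) = (x + 1)^5(x + 5), so the eigenvalues are -5 (algebraic multiplicity 1), -1 (algebraic multiplicity 5).

For λ = -5: algebraic multiplicity 1 gives one 1×1 block.

For λ = -1: rank(A + I) = 3, rank((A + I)^2) = 1. The eigenspace has dimension 6 - 3 = 3, so there are 3 Jordan blocks; the rank sequence gives block sizes [2, 2, 1].

Assembling the blocks gives the Jordan form J above.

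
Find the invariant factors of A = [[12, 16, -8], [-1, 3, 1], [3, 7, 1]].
The Jordan structure of A has elementary divisors (x - 4), (x - 6)^2. Arranging the block sizes at each eigenvalue in decreasing order and taking row products gives the invariant factors.

Invariant factors (smallest first, each dividing the next): (x - 6)^2(x - 4).

Check: the last factor (x - 6)^2(x - 4) is the minimal polynomial, and the product (x - 6)^2(x - 4) is the characteristic polynomial.

(x - 6)^2(x - 4)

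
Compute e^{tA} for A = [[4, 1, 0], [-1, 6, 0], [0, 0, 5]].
e^{tA} = [[(1 - t)*e^{5*t}, t*e^{5*t}, 0], [-t*e^{5*t}, (t + 1)*e^{5*t}, 0], [0, 0, e^{5*t}]]

A has Jordan form J = [[5, 1, 0], [0, 5, 0], [0, 0, 5]] with A = PJP^{-1}, so e^{tA} = P e^{tJ} P^{-1}.

For a Jordan block J_k(λ), e^{tJ_k(λ)} = e^{λt} · (I + tN + t^2 N^2/2! + ... + t^{k-1} N^{k-1}/(k-1)!) where N is the nilpotent superdiagonal part.

Assembling the blocks and conjugating back gives the entries of e^{tA} as shown above.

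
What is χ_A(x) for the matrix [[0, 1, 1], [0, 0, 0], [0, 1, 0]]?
xI - A = [[x, -1, -1], [0, x, 0], [0, -1, x]].

Expanding det(xI - A) along the first row:
det(xI - A) = + (x)·det([[x, 0], [-1, x]]) - (-1)·det([[0, 0], [0, x]]) + (-1)·det([[0, x], [0, -1]]).

Evaluating gives χ_A(x) = x^3.

χ_A(x) = x^3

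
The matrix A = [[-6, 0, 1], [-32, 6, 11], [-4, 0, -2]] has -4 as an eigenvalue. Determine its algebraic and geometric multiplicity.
algebraic multiplicity 2, geometric multiplicity 1

The characteristic polynomial is (x - 6)(x + 4)^2, so the factor x + 4 appears with exponent 2: the algebraic multiplicity is 2.

rank(A + 4I) = 2, so the eigenspace has dimension 3 - 2 = 1: the geometric multiplicity is 1.

Since 1 < 2, A is not diagonalizable.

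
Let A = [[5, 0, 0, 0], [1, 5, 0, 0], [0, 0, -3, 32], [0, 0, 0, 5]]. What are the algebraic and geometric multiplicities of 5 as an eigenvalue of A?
The characteristic polynomial is (x - 5)^3(x + 3), so the factor x - 5 appears with exponent 3: the algebraic multiplicity is 3.

rank(A - 5I) = 2, so the eigenspace has dimension 4 - 2 = 2: the geometric multiplicity is 2.

Since 2 < 3, A is not diagonalizable.

algebraic multiplicity 3, geometric multiplicity 2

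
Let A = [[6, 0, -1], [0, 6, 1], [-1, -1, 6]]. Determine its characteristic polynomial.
xI - A = [[x - 6, 0, 1], [0, x - 6, -1], [1, 1, x - 6]].

Expanding det(xI - A) along the first row:
det(xI - A) = + (x - 6)·det([[x - 6, -1], [1, x - 6]]) - (0)·det([[0, -1], [1, x - 6]]) + (1)·det([[0, x - 6], [1, 1]]).

Evaluating gives χ_A(x) = x^3 - 18x^2 + 108x - 216 = (x - 6)^3.

χ_A(x) = (x - 6)^3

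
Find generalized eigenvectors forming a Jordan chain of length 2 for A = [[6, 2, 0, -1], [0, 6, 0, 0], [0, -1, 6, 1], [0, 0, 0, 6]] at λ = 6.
v_1 = [[4, 1, -2, 1]]^T, v_2 = [[1, 0, 0, 0]]^T

We seek v_1 ∈ ker((A - 6I)^2) \ ker(A - 6I), then set v_{i+1} = (A - 6I) v_i.

One such chain is v_1 = [[4, 1, -2, 1]]^T, v_2 = [[1, 0, 0, 0]]^T. Check: (A - 6I) v_2 = [[0, 0, 0, 0]]^T = 0.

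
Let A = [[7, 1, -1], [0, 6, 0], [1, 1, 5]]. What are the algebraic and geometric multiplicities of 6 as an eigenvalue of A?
The characteristic polynomial is (x - 6)^3, so the factor x - 6 appears with exponent 3: the algebraic multiplicity is 3.

rank(A - 6I) = 1, so the eigenspace has dimension 3 - 1 = 2: the geometric multiplicity is 2.

Since 2 < 3, A is not diagonalizable.

algebraic multiplicity 3, geometric multiplicity 2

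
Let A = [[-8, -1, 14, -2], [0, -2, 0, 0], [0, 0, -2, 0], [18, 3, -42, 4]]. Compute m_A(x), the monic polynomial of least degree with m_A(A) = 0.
The characteristic polynomial factors as (x + 2)^4. The minimal polynomial is ∏(x - λ)^{k_λ} where k_λ is the size of the largest Jordan block at λ.

For λ = -2: rank(A + 2I) = 1, and the largest Jordan block has size 2 (the smallest k with rank((A + 2I)^k) = rank((A + 2I)^(k+1))).

So m_A(x) = (x + 2)^2.

m_A(x) = (x + 2)^2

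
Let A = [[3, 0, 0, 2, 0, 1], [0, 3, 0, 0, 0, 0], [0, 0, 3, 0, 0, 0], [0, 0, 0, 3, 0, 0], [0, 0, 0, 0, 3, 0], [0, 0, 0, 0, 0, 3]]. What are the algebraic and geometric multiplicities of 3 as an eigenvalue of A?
algebraic multiplicity 6, geometric multiplicity 5

The characteristic polynomial is (x - 3)^6, so the factor x - 3 appears with exponent 6: the algebraic multiplicity is 6.

rank(A - 3I) = 1, so the eigenspace has dimension 6 - 1 = 5: the geometric multiplicity is 5.

Since 5 < 6, A is not diagonalizable.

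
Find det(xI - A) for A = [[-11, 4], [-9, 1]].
xI - A = [[x + 11, -4], [9, x - 1]].

Expanding det(xI - A) along the first row:
det(xI - A) = + (x + 11)·det([[x - 1]]) - (-4)·det([[9]]).

Evaluating gives χ_A(x) = x^2 + 10x + 25 = (x + 5)^2.

χ_A(x) = (x + 5)^2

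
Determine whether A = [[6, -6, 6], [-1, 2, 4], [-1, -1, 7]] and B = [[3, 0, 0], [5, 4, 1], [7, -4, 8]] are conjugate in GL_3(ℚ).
Two matrices over a field are similar if and only if they have the same invariant factors.

Both A and B have characteristic polynomial (x - 6)^2(x - 3) and minimal polynomial (x - 6)^2(x - 3). Computing further, both have invariant factors (x - 6)^2(x - 3). Hence A and B are similar.

Yes.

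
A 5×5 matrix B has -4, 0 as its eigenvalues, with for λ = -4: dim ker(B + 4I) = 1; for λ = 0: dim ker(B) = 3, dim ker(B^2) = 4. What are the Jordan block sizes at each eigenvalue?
λ = -4: successive nullity increments [1] count blocks of size ≥ k; block sizes are [1].
λ = 0: successive nullity increments [3, 1] count blocks of size ≥ k; block sizes are [2, 1, 1].

Jordan blocks: (-4, 1), (0, 2), (0, 1), (0, 1)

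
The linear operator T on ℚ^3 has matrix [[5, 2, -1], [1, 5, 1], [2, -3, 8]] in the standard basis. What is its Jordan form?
The characteristic polynomial is det(xI - A) = (x - 6)^3, so the eigenvalues are 6 (algebraic multiplicity 3).

For λ = 6: rank(A - 6I) = 2, rank((A - 6I)^2) = 1, rank((A - 6I)^3) = 0. The eigenspace has dimension 3 - 2 = 1, so there is 1 Jordan block; the rank sequence gives block sizes [3].

Assembling the blocks gives the Jordan form J above.

J = [[6, 1, 0], [0, 6, 1], [0, 0, 6]]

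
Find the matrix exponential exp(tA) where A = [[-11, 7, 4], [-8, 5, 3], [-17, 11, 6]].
A has Jordan form J = [[0, 1, 0], [0, 0, 1], [0, 0, 0]] with A = PJP^{-1}, so e^{tA} = P e^{tJ} P^{-1}.

For a Jordan block J_k(λ), e^{tJ_k(λ)} = e^{λt} · (I + tN + t^2 N^2/2! + ... + t^{k-1} N^{k-1}/(k-1)!) where N is the nilpotent superdiagonal part.

Assembling the blocks and conjugating back gives the entries of e^{tA} as shown above.

e^{tA} = [[-3*t^2/2 - 11*t + 1, t*(t + 7), t*(t + 8)/2], [t*(-3*t - 16)/2, t^2 + 5*t + 1, t*(t + 6)/2], [t*(-3*t - 34)/2, t*(t + 11), t^2/2 + 6*t + 1]]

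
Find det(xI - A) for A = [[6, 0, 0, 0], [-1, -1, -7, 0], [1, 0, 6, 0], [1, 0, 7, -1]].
χ_A(x) = (x - 6)^2(x + 1)^2

xI - A = [[x - 6, 0, 0, 0], [1, x + 1, 7, 0], [-1, 0, x - 6, 0], [-1, 0, -7, x + 1]].

Expanding det(xI - A) along the first row:
det(xI - A) = + (x - 6)·det([[x + 1, 7, 0], [0, x - 6, 0], [0, -7, x + 1]]) - (0)·det([[1, 7, 0], [-1, x - 6, 0], [-1, -7, x + 1]]) + (0)·det([[1, x + 1, 0], [-1, 0, 0], [-1, 0, x + 1]]) - (0)·det([[1, x + 1, 7], [-1, 0, x - 6], [-1, 0, -7]]).

Evaluating gives χ_A(x) = x^4 - 10x^3 + 13x^2 + 60x + 36 = (x - 6)^2(x + 1)^2.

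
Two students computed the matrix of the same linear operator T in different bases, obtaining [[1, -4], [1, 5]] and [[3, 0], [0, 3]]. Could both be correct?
Both have characteristic polynomial (x - 3)^2, but the minimal polynomial of A is (x - 3)^2 while the minimal polynomial of B is x - 3. The minimal polynomial is a similarity invariant, so A and B are not similar.

No.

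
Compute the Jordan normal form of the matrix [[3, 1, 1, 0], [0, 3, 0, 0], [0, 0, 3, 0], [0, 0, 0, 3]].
J = [[3, 1, 0, 0], [0, 3, 0, 0], [0, 0, 3, 0], [0, 0, 0, 3]]

The characteristic polynomial is det(xI - A) = (x - 3)^4, so the eigenvalues are 3 (algebraic multiplicity 4).

For λ = 3: rank(A - 3I) = 1, rank((A - 3I)^2) = 0. The eigenspace has dimension 4 - 1 = 3, so there are 3 Jordan blocks; the rank sequence gives block sizes [2, 1, 1].

Assembling the blocks gives the Jordan form J above.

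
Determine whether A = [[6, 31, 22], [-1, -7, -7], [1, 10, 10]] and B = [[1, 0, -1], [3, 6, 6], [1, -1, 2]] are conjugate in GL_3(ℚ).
Two matrices over a field are similar if and only if they have the same invariant factors.

Both A and B have characteristic polynomial (x - 3)^3 and minimal polynomial (x - 3)^3. Computing further, both have invariant factors (x - 3)^3. Hence A and B are similar.

Yes.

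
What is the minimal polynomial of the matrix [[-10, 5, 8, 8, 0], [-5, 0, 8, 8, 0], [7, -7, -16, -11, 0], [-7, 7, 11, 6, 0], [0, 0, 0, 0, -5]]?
m_A(x) = (x + 5)^2

The characteristic polynomial factors as (x + 5)^5. The minimal polynomial is ∏(x - λ)^{k_λ} where k_λ is the size of the largest Jordan block at λ.

For λ = -5: rank(A + 5I) = 2, and the largest Jordan block has size 2 (the smallest k with rank((A + 5I)^k) = rank((A + 5I)^(k+1))).

So m_A(x) = (x + 5)^2.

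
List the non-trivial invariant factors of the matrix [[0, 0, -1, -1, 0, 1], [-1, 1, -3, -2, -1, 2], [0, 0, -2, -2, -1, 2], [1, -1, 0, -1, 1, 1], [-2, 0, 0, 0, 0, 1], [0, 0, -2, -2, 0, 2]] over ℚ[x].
The Jordan structure of A has elementary divisors x^3, x^3. Arranging the block sizes at each eigenvalue in decreasing order and taking row products gives the invariant factors.

Invariant factors (smallest first, each dividing the next): x^3, x^3.

Check: the last factor x^3 is the minimal polynomial, and the product x^6 is the characteristic polynomial.

x^3, x^3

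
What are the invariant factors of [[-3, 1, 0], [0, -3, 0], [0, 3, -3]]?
x + 3, (x + 3)^2

The Jordan structure of A has elementary divisors (x + 3)^2, (x + 3). Arranging the block sizes at each eigenvalue in decreasing order and taking row products gives the invariant factors.

Invariant factors (smallest first, each dividing the next): x + 3, (x + 3)^2.

Check: the last factor (x + 3)^2 is the minimal polynomial, and the product (x + 3)^3 is the characteristic polynomial.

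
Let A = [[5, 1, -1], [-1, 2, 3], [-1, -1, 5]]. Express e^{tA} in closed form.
A has Jordan form J = [[4, 1, 0], [0, 4, 1], [0, 0, 4]] with A = PJP^{-1}, so e^{tA} = P e^{tJ} P^{-1}.

For a Jordan block J_k(λ), e^{tJ_k(λ)} = e^{λt} · (I + tN + t^2 N^2/2! + ... + t^{k-1} N^{k-1}/(k-1)!) where N is the nilpotent superdiagonal part.

Assembling the blocks and conjugating back gives the entries of e^{tA} as shown above.

e^{tA} = [[(t^2/2 + t + 1)*e^{4*t}, t*e^{4*t}, t*(t - 2)*e^{4*t}/2], [t*(-t - 1)*e^{4*t}, (1 - 2*t)*e^{4*t}, t*(3 - t)*e^{4*t}], [t*(-t - 2)*e^{4*t}/2, -t*e^{4*t}, (-t^2/2 + t + 1)*e^{4*t}]]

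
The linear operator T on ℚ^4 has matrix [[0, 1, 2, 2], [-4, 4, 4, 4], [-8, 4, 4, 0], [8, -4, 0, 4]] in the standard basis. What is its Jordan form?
The characteristic polynomial is det(xI - A) = (x - 4)^2(x - 2)^2, so the eigenvalues are 2 (algebraic multiplicity 2), 4 (algebraic multiplicity 2).

For λ = 2: rank(A - 2I) = 3, rank((A - 2I)^2) = 2. The eigenspace has dimension 4 - 3 = 1, so there is 1 Jordan block; the rank sequence gives block sizes [2].

For λ = 4: rank(A - 4I) = 2. The eigenspace has dimension 4 - 2 = 2, so there are 2 Jordan blocks; the rank sequence gives block sizes [1, 1].

Assembling the blocks gives the Jordan form J above.

J = [[2, 1, 0, 0], [0, 2, 0, 0], [0, 0, 4, 0], [0, 0, 0, 4]]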